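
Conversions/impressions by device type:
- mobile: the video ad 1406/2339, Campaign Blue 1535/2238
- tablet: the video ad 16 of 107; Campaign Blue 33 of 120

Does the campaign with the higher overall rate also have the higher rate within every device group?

Mobile: the video ad 1406/2339 = 60.1%, Campaign Blue 1535/2238 = 68.6% → Campaign Blue
Tablet: the video ad 16/107 = 15.0%, Campaign Blue 33/120 = 27.5% → Campaign Blue
Overall: the video ad 1422/2446 = 58.1%, Campaign Blue 1568/2358 = 66.5% → Campaign Blue
Campaign Blue wins overall and in every device group — no reversal.

Yes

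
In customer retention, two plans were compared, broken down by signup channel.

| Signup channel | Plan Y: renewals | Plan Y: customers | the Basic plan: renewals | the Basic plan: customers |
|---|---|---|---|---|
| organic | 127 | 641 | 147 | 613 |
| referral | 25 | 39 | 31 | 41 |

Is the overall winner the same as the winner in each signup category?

Organic: Plan Y 127/641 = 19.8%, the Basic plan 147/613 = 24.0% → the Basic plan
Referral: Plan Y 25/39 = 64.1%, the Basic plan 31/41 = 75.6% → the Basic plan
Overall: Plan Y 152/680 = 22.4%, the Basic plan 178/654 = 27.2% → the Basic plan
The Basic plan wins overall and in every signup group — no reversal.

Yes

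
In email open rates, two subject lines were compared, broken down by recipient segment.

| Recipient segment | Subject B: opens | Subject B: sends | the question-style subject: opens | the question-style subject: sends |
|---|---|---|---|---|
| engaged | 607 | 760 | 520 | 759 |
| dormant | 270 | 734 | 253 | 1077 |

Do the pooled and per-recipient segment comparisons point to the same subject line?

Engaged: Subject B 607/760 = 79.9%, the question-style subject 520/759 = 68.5% → Subject B
Dormant: Subject B 270/734 = 36.8%, the question-style subject 253/1077 = 23.5% → Subject B
Overall: Subject B 877/1494 = 58.7%, the question-style subject 773/1836 = 42.1% → Subject B
Subject B wins overall and in every recipient group — no reversal.

Yes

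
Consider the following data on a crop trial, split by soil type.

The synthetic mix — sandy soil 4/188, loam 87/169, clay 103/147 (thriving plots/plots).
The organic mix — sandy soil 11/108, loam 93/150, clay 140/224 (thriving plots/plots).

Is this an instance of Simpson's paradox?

Sandy soil: the synthetic mix 4/188 = 2.1%, the organic mix 11/108 = 10.2% → the organic mix
Loam: the synthetic mix 87/169 = 51.5%, the organic mix 93/150 = 62.0% → the organic mix
Clay: the synthetic mix 103/147 = 70.1%, the organic mix 140/224 = 62.5% → the synthetic mix
Overall: the synthetic mix 194/504 = 38.5%, the organic mix 244/482 = 50.6% → the organic mix
Neither sweeps: the synthetic mix wins 1 of 3 groups, the organic mix wins 2. The organic mix wins overall but not every group — no Simpson reversal.

No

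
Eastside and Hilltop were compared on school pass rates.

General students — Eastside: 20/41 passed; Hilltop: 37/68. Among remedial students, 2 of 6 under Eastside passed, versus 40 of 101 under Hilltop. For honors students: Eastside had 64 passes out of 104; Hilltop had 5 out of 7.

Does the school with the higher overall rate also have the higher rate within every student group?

No

General: Eastside 20/41 = 48.8%, Hilltop 37/68 = 54.4% → Hilltop
Remedial: Eastside 2/6 = 33.3%, Hilltop 40/101 = 39.6% → Hilltop
Honors: Eastside 64/104 = 61.5%, Hilltop 5/7 = 71.4% → Hilltop
Overall: Eastside 86/151 = 57.0%, Hilltop 82/176 = 46.6% → Eastside
Hilltop wins each student group but Eastside wins overall — the comparison reverses. Hilltop's students skew toward remedial, which has a lower base rate.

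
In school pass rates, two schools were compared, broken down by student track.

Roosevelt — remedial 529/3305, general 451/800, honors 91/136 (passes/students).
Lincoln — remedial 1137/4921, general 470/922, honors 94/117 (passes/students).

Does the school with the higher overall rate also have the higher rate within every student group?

No

Remedial: Roosevelt 529/3305 = 16.0%, Lincoln 1137/4921 = 23.1% → Lincoln
General: Roosevelt 451/800 = 56.4%, Lincoln 470/922 = 51.0% → Roosevelt
Honors: Roosevelt 91/136 = 66.9%, Lincoln 94/117 = 80.3% → Lincoln
Overall: Roosevelt 1071/4241 = 25.3%, Lincoln 1701/5960 = 28.5% → Lincoln
Neither sweeps: Roosevelt wins 1 of 3 groups, Lincoln wins 2. Lincoln wins overall but not every group — no Simpson reversal.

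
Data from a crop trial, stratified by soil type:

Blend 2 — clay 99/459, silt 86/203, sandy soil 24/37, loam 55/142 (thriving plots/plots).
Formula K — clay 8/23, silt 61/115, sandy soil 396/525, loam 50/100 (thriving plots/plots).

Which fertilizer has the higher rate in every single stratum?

Formula K

Clay: Blend 2 99/459 = 21.6%, Formula K 8/23 = 34.8% → Formula K
Silt: Blend 2 86/203 = 42.4%, Formula K 61/115 = 53.0% → Formula K
Sandy soil: Blend 2 24/37 = 64.9%, Formula K 396/525 = 75.4% → Formula K
Loam: Blend 2 55/142 = 38.7%, Formula K 50/100 = 50.0% → Formula K
Formula K has the higher rate in all 4 groups.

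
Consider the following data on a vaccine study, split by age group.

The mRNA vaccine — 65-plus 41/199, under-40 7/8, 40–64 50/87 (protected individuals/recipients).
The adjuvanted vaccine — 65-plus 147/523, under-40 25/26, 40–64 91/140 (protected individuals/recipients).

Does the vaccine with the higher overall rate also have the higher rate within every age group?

Yes

65-plus: the mRNA vaccine 41/199 = 20.6%, the adjuvanted vaccine 147/523 = 28.1% → the adjuvanted vaccine
Under-40: the mRNA vaccine 7/8 = 87.5%, the adjuvanted vaccine 25/26 = 96.2% → the adjuvanted vaccine
40–64: the mRNA vaccine 50/87 = 57.5%, the adjuvanted vaccine 91/140 = 65.0% → the adjuvanted vaccine
Overall: the mRNA vaccine 98/294 = 33.3%, the adjuvanted vaccine 263/689 = 38.2% → the adjuvanted vaccine
The adjuvanted vaccine wins overall and in every age group — no reversal.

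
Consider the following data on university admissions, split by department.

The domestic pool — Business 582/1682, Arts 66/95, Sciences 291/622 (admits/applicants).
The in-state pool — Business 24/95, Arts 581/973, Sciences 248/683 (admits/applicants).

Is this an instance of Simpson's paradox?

Business: the domestic pool 582/1682 = 34.6%, the in-state pool 24/95 = 25.3% → the domestic pool
Arts: the domestic pool 66/95 = 69.5%, the in-state pool 581/973 = 59.7% → the domestic pool
Sciences: the domestic pool 291/622 = 46.8%, the in-state pool 248/683 = 36.3% → the domestic pool
Overall: the domestic pool 939/2399 = 39.1%, the in-state pool 853/1751 = 48.7% → the in-state pool
The domestic pool wins each department group but the in-state pool wins overall — the comparison reverses. The domestic pool's applicants skew toward Business, which has a lower base rate.

Yes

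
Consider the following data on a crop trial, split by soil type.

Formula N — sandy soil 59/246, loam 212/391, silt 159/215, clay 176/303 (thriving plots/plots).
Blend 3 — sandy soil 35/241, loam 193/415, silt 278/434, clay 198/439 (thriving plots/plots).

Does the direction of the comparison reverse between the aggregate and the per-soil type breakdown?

Sandy soil: Formula N 59/246 = 24.0%, Blend 3 35/241 = 14.5% → Formula N
Loam: Formula N 212/391 = 54.2%, Blend 3 193/415 = 46.5% → Formula N
Silt: Formula N 159/215 = 74.0%, Blend 3 278/434 = 64.1% → Formula N
Clay: Formula N 176/303 = 58.1%, Blend 3 198/439 = 45.1% → Formula N
Overall: Formula N 606/1155 = 52.5%, Blend 3 704/1529 = 46.0% → Formula N
Formula N wins overall and in every soil group — no reversal.

No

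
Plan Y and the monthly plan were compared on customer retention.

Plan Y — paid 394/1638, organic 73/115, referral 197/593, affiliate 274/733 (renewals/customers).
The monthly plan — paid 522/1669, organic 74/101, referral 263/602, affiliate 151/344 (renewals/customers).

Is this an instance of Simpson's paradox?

No

Paid: Plan Y 394/1638 = 24.1%, the monthly plan 522/1669 = 31.3% → the monthly plan
Organic: Plan Y 73/115 = 63.5%, the monthly plan 74/101 = 73.3% → the monthly plan
Referral: Plan Y 197/593 = 33.2%, the monthly plan 263/602 = 43.7% → the monthly plan
Affiliate: Plan Y 274/733 = 37.4%, the monthly plan 151/344 = 43.9% → the monthly plan
Overall: Plan Y 938/3079 = 30.5%, the monthly plan 1010/2716 = 37.2% → the monthly plan
The monthly plan wins overall and in every signup group — no reversal.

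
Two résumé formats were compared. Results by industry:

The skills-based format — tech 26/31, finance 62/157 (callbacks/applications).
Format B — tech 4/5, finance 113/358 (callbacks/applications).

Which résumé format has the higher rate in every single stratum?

Tech: the skills-based format 26/31 = 83.9%, Format B 4/5 = 80.0% → the skills-based format
Finance: the skills-based format 62/157 = 39.5%, Format B 113/358 = 31.6% → the skills-based format
The skills-based format has the higher rate in both groups.

the skills-based format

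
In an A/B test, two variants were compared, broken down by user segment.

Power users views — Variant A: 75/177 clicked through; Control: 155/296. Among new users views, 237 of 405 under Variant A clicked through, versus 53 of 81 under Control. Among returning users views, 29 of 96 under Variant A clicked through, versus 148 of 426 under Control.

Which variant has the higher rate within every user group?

Control

Power users: Variant A 75/177 = 42.4%, Control 155/296 = 52.4% → Control
New users: Variant A 237/405 = 58.5%, Control 53/81 = 65.4% → Control
Returning users: Variant A 29/96 = 30.2%, Control 148/426 = 34.7% → Control
Control has the higher rate in all 3 groups.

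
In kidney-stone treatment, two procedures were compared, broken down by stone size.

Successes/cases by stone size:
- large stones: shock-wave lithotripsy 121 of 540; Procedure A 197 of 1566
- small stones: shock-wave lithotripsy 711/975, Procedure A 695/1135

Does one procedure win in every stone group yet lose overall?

Large stones: shock-wave lithotripsy 121/540 = 22.4%, Procedure A 197/1566 = 12.6% → shock-wave lithotripsy
Small stones: shock-wave lithotripsy 711/975 = 72.9%, Procedure A 695/1135 = 61.2% → shock-wave lithotripsy
Overall: shock-wave lithotripsy 832/1515 = 54.9%, Procedure A 892/2701 = 33.0% → shock-wave lithotripsy
Shock-wave lithotripsy wins overall and in every stone group — no reversal.

No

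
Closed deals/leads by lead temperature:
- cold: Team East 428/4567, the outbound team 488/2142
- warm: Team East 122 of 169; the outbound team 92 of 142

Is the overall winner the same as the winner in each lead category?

Cold: Team East 428/4567 = 9.4%, the outbound team 488/2142 = 22.8% → the outbound team
Warm: Team East 122/169 = 72.2%, the outbound team 92/142 = 64.8% → Team East
Overall: Team East 550/4736 = 11.6%, the outbound team 580/2284 = 25.4% → the outbound team
Neither sweeps: Team East wins 1 of 2 groups, the outbound team wins 1. The outbound team wins overall but not every group — no Simpson reversal.

No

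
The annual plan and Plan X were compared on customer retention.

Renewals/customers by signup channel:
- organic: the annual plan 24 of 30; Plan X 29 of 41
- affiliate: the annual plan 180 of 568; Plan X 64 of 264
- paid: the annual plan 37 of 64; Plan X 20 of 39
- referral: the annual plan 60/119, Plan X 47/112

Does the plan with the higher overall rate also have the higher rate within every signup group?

Yes

Organic: the annual plan 24/30 = 80.0%, Plan X 29/41 = 70.7% → the annual plan
Affiliate: the annual plan 180/568 = 31.7%, Plan X 64/264 = 24.2% → the annual plan
Paid: the annual plan 37/64 = 57.8%, Plan X 20/39 = 51.3% → the annual plan
Referral: the annual plan 60/119 = 50.4%, Plan X 47/112 = 42.0% → the annual plan
Overall: the annual plan 301/781 = 38.5%, Plan X 160/456 = 35.1% → the annual plan
The annual plan wins overall and in every signup group — no reversal.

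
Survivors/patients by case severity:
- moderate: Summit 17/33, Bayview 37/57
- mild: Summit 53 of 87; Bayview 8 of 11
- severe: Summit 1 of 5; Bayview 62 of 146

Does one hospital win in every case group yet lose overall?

Yes

Moderate: Summit 17/33 = 51.5%, Bayview 37/57 = 64.9% → Bayview
Mild: Summit 53/87 = 60.9%, Bayview 8/11 = 72.7% → Bayview
Severe: Summit 1/5 = 20.0%, Bayview 62/146 = 42.5% → Bayview
Overall: Summit 71/125 = 56.8%, Bayview 107/214 = 50.0% → Summit
Bayview wins each case group but Summit wins overall — the comparison reverses. Bayview's patients skew toward severe, which has a lower base rate.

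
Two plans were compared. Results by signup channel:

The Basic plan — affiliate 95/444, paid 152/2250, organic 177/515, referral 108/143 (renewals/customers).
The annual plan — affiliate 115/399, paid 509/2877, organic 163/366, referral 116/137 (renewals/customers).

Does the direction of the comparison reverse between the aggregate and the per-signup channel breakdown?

Affiliate: the Basic plan 95/444 = 21.4%, the annual plan 115/399 = 28.8% → the annual plan
Paid: the Basic plan 152/2250 = 6.8%, the annual plan 509/2877 = 17.7% → the annual plan
Organic: the Basic plan 177/515 = 34.4%, the annual plan 163/366 = 44.5% → the annual plan
Referral: the Basic plan 108/143 = 75.5%, the annual plan 116/137 = 84.7% → the annual plan
Overall: the Basic plan 532/3352 = 15.9%, the annual plan 903/3779 = 23.9% → the annual plan
The annual plan wins overall and in every signup group — no reversal.

No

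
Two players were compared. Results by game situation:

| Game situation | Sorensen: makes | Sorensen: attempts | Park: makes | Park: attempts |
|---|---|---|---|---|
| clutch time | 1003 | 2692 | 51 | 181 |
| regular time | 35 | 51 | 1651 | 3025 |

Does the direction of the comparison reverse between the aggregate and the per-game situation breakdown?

Yes

Clutch time: Sorensen 1003/2692 = 37.3%, Park 51/181 = 28.2% → Sorensen
Regular time: Sorensen 35/51 = 68.6%, Park 1651/3025 = 54.6% → Sorensen
Overall: Sorensen 1038/2743 = 37.8%, Park 1702/3206 = 53.1% → Park
Sorensen wins each game group but Park wins overall — the comparison reverses. Sorensen's attempts skew toward clutch time, which has a lower base rate.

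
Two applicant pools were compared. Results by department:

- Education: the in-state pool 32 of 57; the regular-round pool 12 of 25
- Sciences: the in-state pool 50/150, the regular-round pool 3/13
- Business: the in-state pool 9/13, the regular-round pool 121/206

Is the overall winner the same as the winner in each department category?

Education: the in-state pool 32/57 = 56.1%, the regular-round pool 12/25 = 48.0% → the in-state pool
Sciences: the in-state pool 50/150 = 33.3%, the regular-round pool 3/13 = 23.1% → the in-state pool
Business: the in-state pool 9/13 = 69.2%, the regular-round pool 121/206 = 58.7% → the in-state pool
Overall: the in-state pool 91/220 = 41.4%, the regular-round pool 136/244 = 55.7% → the regular-round pool
The in-state pool wins each department group but the regular-round pool wins overall — the comparison reverses. The in-state pool's applicants skew toward Sciences, which has a lower base rate.

No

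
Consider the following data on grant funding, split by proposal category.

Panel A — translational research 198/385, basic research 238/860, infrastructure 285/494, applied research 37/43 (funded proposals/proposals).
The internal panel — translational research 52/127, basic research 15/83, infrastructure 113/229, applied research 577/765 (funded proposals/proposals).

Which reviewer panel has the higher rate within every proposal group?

Panel A

Translational research: Panel A 198/385 = 51.4%, the internal panel 52/127 = 40.9% → Panel A
Basic research: Panel A 238/860 = 27.7%, the internal panel 15/83 = 18.1% → Panel A
Infrastructure: Panel A 285/494 = 57.7%, the internal panel 113/229 = 49.3% → Panel A
Applied research: Panel A 37/43 = 86.0%, the internal panel 577/765 = 75.4% → Panel A
Panel A has the higher rate in all 4 groups.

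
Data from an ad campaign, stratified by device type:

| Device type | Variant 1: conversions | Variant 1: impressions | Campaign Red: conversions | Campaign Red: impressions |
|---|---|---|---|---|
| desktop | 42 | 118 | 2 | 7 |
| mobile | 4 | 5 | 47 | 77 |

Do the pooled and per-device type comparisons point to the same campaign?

No

Desktop: Variant 1 42/118 = 35.6%, Campaign Red 2/7 = 28.6% → Variant 1
Mobile: Variant 1 4/5 = 80.0%, Campaign Red 47/77 = 61.0% → Variant 1
Overall: Variant 1 46/123 = 37.4%, Campaign Red 49/84 = 58.3% → Campaign Red
Variant 1 wins each device group but Campaign Red wins overall — the comparison reverses. Variant 1's impressions skew toward desktop, which has a lower base rate.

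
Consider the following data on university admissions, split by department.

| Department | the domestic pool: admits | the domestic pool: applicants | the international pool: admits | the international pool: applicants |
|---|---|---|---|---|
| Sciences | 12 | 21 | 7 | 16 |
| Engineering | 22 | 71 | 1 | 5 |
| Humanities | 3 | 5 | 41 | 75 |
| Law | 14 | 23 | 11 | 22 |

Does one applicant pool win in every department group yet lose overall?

Yes

Sciences: the domestic pool 12/21 = 57.1%, the international pool 7/16 = 43.8% → the domestic pool
Engineering: the domestic pool 22/71 = 31.0%, the international pool 1/5 = 20.0% → the domestic pool
Humanities: the domestic pool 3/5 = 60.0%, the international pool 41/75 = 54.7% → the domestic pool
Law: the domestic pool 14/23 = 60.9%, the international pool 11/22 = 50.0% → the domestic pool
Overall: the domestic pool 51/120 = 42.5%, the international pool 60/118 = 50.8% → the international pool
The domestic pool wins each department group but the international pool wins overall — the comparison reverses. The domestic pool's applicants skew toward Engineering, which has a lower base rate.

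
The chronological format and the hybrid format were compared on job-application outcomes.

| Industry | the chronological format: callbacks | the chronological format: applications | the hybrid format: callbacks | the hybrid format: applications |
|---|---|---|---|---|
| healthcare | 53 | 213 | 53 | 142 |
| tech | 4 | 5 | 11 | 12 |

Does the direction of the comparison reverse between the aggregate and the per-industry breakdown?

No

Healthcare: the chronological format 53/213 = 24.9%, the hybrid format 53/142 = 37.3% → the hybrid format
Tech: the chronological format 4/5 = 80.0%, the hybrid format 11/12 = 91.7% → the hybrid format
Overall: the chronological format 57/218 = 26.1%, the hybrid format 64/154 = 41.6% → the hybrid format
The hybrid format wins overall and in every industry group — no reversal.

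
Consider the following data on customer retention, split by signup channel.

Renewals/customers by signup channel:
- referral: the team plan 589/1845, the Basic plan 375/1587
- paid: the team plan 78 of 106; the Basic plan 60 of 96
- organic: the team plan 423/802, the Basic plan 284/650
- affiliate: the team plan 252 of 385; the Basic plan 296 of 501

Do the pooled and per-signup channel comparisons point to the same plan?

Yes

Referral: the team plan 589/1845 = 31.9%, the Basic plan 375/1587 = 23.6% → the team plan
Paid: the team plan 78/106 = 73.6%, the Basic plan 60/96 = 62.5% → the team plan
Organic: the team plan 423/802 = 52.7%, the Basic plan 284/650 = 43.7% → the team plan
Affiliate: the team plan 252/385 = 65.5%, the Basic plan 296/501 = 59.1% → the team plan
Overall: the team plan 1342/3138 = 42.8%, the Basic plan 1015/2834 = 35.8% → the team plan
The team plan wins overall and in every signup group — no reversal.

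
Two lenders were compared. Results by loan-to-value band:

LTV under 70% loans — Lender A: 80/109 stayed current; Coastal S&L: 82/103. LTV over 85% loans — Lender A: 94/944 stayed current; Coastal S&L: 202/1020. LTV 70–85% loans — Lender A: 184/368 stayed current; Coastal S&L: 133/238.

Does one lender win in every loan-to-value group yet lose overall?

LTV under 70%: Lender A 80/109 = 73.4%, Coastal S&L 82/103 = 79.6% → Coastal S&L
LTV over 85%: Lender A 94/944 = 10.0%, Coastal S&L 202/1020 = 19.8% → Coastal S&L
LTV 70–85%: Lender A 184/368 = 50.0%, Coastal S&L 133/238 = 55.9% → Coastal S&L
Overall: Lender A 358/1421 = 25.2%, Coastal S&L 417/1361 = 30.6% → Coastal S&L
Coastal S&L wins overall and in every loan-to-value group — no reversal.

No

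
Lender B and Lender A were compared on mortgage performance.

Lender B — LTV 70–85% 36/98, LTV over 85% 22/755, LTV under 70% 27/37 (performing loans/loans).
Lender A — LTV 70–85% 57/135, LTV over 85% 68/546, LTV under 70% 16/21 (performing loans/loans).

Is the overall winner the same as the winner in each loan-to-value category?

LTV 70–85%: Lender B 36/98 = 36.7%, Lender A 57/135 = 42.2% → Lender A
LTV over 85%: Lender B 22/755 = 2.9%, Lender A 68/546 = 12.5% → Lender A
LTV under 70%: Lender B 27/37 = 73.0%, Lender A 16/21 = 76.2% → Lender A
Overall: Lender B 85/890 = 9.6%, Lender A 141/702 = 20.1% → Lender A
Lender A wins overall and in every loan-to-value group — no reversal.

Yes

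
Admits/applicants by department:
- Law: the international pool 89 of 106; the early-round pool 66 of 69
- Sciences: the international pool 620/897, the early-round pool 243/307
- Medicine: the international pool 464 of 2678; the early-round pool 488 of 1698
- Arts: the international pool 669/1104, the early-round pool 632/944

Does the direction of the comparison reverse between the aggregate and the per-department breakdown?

Law: the international pool 89/106 = 84.0%, the early-round pool 66/69 = 95.7% → the early-round pool
Sciences: the international pool 620/897 = 69.1%, the early-round pool 243/307 = 79.2% → the early-round pool
Medicine: the international pool 464/2678 = 17.3%, the early-round pool 488/1698 = 28.7% → the early-round pool
Arts: the international pool 669/1104 = 60.6%, the early-round pool 632/944 = 66.9% → the early-round pool
Overall: the international pool 1842/4785 = 38.5%, the early-round pool 1429/3018 = 47.3% → the early-round pool
The early-round pool wins overall and in every department group — no reversal.

No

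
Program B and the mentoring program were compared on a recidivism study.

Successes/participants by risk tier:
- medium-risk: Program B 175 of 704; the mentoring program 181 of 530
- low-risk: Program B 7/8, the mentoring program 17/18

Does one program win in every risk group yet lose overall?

No

Medium-risk: Program B 175/704 = 24.9%, the mentoring program 181/530 = 34.2% → the mentoring program
Low-risk: Program B 7/8 = 87.5%, the mentoring program 17/18 = 94.4% → the mentoring program
Overall: Program B 182/712 = 25.6%, the mentoring program 198/548 = 36.1% → the mentoring program
The mentoring program wins overall and in every risk group — no reversal.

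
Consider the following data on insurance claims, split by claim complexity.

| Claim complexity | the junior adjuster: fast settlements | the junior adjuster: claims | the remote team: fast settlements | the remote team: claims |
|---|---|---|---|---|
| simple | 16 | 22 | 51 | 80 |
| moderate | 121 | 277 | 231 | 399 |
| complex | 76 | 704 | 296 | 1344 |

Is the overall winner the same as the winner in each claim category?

No

Simple: the junior adjuster 16/22 = 72.7%, the remote team 51/80 = 63.8% → the junior adjuster
Moderate: the junior adjuster 121/277 = 43.7%, the remote team 231/399 = 57.9% → the remote team
Complex: the junior adjuster 76/704 = 10.8%, the remote team 296/1344 = 22.0% → the remote team
Overall: the junior adjuster 213/1003 = 21.2%, the remote team 578/1823 = 31.7% → the remote team
Neither sweeps: the junior adjuster wins 1 of 3 groups, the remote team wins 2. The remote team wins overall but not every group — no Simpson reversal.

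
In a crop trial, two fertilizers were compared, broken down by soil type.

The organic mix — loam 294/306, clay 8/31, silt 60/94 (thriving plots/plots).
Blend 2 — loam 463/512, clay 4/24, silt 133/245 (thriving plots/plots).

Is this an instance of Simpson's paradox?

Loam: the organic mix 294/306 = 96.1%, Blend 2 463/512 = 90.4% → the organic mix
Clay: the organic mix 8/31 = 25.8%, Blend 2 4/24 = 16.7% → the organic mix
Silt: the organic mix 60/94 = 63.8%, Blend 2 133/245 = 54.3% → the organic mix
Overall: the organic mix 362/431 = 84.0%, Blend 2 600/781 = 76.8% → the organic mix
The organic mix wins overall and in every soil group — no reversal.

No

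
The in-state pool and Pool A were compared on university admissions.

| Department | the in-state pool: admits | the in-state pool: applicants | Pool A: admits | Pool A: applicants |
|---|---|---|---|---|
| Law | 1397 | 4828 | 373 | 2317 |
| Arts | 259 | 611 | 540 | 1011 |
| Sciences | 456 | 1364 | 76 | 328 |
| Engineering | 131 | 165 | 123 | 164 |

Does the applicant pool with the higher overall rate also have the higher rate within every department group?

No

Law: the in-state pool 1397/4828 = 28.9%, Pool A 373/2317 = 16.1% → the in-state pool
Arts: the in-state pool 259/611 = 42.4%, Pool A 540/1011 = 53.4% → Pool A
Sciences: the in-state pool 456/1364 = 33.4%, Pool A 76/328 = 23.2% → the in-state pool
Engineering: the in-state pool 131/165 = 79.4%, Pool A 123/164 = 75.0% → the in-state pool
Overall: the in-state pool 2243/6968 = 32.2%, Pool A 1112/3820 = 29.1% → the in-state pool
Neither sweeps: the in-state pool wins 3 of 4 groups, Pool A wins 1. The in-state pool wins overall but not every group — no Simpson reversal.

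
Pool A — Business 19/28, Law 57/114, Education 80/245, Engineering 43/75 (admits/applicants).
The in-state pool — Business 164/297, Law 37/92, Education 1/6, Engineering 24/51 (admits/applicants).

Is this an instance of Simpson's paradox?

Yes

Business: Pool A 19/28 = 67.9%, the in-state pool 164/297 = 55.2% → Pool A
Law: Pool A 57/114 = 50.0%, the in-state pool 37/92 = 40.2% → Pool A
Education: Pool A 80/245 = 32.7%, the in-state pool 1/6 = 16.7% → Pool A
Engineering: Pool A 43/75 = 57.3%, the in-state pool 24/51 = 47.1% → Pool A
Overall: Pool A 199/462 = 43.1%, the in-state pool 226/446 = 50.7% → the in-state pool
Pool A wins each department group but the in-state pool wins overall — the comparison reverses. Pool A's applicants skew toward Education, which has a lower base rate.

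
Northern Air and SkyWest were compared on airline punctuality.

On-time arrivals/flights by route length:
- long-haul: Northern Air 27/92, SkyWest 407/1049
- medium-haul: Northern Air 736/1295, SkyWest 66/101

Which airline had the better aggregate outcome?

Long-haul: Northern Air 27/92 = 29.3%, SkyWest 407/1049 = 38.8% → SkyWest
Medium-haul: Northern Air 736/1295 = 56.8%, SkyWest 66/101 = 65.3% → SkyWest
Overall: Northern Air 763/1387 = 55.0%, SkyWest 473/1150 = 41.1% → Northern Air
(SkyWest wins every route group but Northern Air wins overall — SkyWest's flights skew toward the low-rate long-haul group.)

Northern Air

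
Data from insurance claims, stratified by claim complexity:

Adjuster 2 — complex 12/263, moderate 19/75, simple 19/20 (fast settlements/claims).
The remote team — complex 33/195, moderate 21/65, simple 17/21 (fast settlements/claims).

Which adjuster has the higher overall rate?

the remote team

Complex: Adjuster 2 12/263 = 4.6%, the remote team 33/195 = 16.9% → the remote team
Moderate: Adjuster 2 19/75 = 25.3%, the remote team 21/65 = 32.3% → the remote team
Simple: Adjuster 2 19/20 = 95.0%, the remote team 17/21 = 81.0% → Adjuster 2
Overall: Adjuster 2 50/358 = 14.0%, the remote team 71/281 = 25.3% → the remote team
(Neither sweeps every claim group, but the remote team has the higher pooled rate.)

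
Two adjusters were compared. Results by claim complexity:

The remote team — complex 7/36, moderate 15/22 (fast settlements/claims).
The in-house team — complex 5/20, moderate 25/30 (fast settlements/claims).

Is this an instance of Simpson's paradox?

Complex: the remote team 7/36 = 19.4%, the in-house team 5/20 = 25.0% → the in-house team
Moderate: the remote team 15/22 = 68.2%, the in-house team 25/30 = 83.3% → the in-house team
Overall: the remote team 22/58 = 37.9%, the in-house team 30/50 = 60.0% → the in-house team
The in-house team wins overall and in every claim group — no reversal.

No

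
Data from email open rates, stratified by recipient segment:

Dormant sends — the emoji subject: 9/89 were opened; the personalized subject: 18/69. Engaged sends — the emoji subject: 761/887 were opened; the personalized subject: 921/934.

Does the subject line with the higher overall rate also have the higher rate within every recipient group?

Yes

Dormant: the emoji subject 9/89 = 10.1%, the personalized subject 18/69 = 26.1% → the personalized subject
Engaged: the emoji subject 761/887 = 85.8%, the personalized subject 921/934 = 98.6% → the personalized subject
Overall: the emoji subject 770/976 = 78.9%, the personalized subject 939/1003 = 93.6% → the personalized subject
The personalized subject wins overall and in every recipient group — no reversal.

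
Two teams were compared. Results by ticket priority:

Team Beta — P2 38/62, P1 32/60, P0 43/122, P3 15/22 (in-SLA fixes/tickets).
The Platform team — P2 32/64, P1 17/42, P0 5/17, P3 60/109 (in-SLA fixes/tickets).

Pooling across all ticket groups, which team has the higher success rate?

P2: Team Beta 38/62 = 61.3%, the Platform team 32/64 = 50.0% → Team Beta
P1: Team Beta 32/60 = 53.3%, the Platform team 17/42 = 40.5% → Team Beta
P0: Team Beta 43/122 = 35.2%, the Platform team 5/17 = 29.4% → Team Beta
P3: Team Beta 15/22 = 68.2%, the Platform team 60/109 = 55.0% → Team Beta
Overall: Team Beta 128/266 = 48.1%, the Platform team 114/232 = 49.1% → the Platform team
(Team Beta wins every ticket group but the Platform team wins overall — Team Beta's tickets skew toward the low-rate P0 group.)

the Platform team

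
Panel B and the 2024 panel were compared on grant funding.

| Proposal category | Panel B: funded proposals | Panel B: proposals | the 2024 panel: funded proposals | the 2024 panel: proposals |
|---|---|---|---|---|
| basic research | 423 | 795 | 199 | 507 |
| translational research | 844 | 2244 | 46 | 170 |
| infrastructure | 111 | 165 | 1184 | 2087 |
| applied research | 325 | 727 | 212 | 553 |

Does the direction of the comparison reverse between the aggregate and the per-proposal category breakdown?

Basic research: Panel B 423/795 = 53.2%, the 2024 panel 199/507 = 39.3% → Panel B
Translational research: Panel B 844/2244 = 37.6%, the 2024 panel 46/170 = 27.1% → Panel B
Infrastructure: Panel B 111/165 = 67.3%, the 2024 panel 1184/2087 = 56.7% → Panel B
Applied research: Panel B 325/727 = 44.7%, the 2024 panel 212/553 = 38.3% → Panel B
Overall: Panel B 1703/3931 = 43.3%, the 2024 panel 1641/3317 = 49.5% → the 2024 panel
Panel B wins each proposal group but the 2024 panel wins overall — the comparison reverses. Panel B's proposals skew toward translational research, which has a lower base rate.

Yes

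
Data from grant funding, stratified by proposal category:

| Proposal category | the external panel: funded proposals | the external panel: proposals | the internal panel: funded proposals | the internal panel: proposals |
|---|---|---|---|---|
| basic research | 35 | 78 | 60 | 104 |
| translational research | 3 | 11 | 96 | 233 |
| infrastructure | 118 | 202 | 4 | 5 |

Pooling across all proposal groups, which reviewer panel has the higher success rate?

the external panel

Basic research: the external panel 35/78 = 44.9%, the internal panel 60/104 = 57.7% → the internal panel
Translational research: the external panel 3/11 = 27.3%, the internal panel 96/233 = 41.2% → the internal panel
Infrastructure: the external panel 118/202 = 58.4%, the internal panel 4/5 = 80.0% → the internal panel
Overall: the external panel 156/291 = 53.6%, the internal panel 160/342 = 46.8% → the external panel
(The internal panel wins every proposal group but the external panel wins overall — the internal panel's proposals skew toward the low-rate translational research group.)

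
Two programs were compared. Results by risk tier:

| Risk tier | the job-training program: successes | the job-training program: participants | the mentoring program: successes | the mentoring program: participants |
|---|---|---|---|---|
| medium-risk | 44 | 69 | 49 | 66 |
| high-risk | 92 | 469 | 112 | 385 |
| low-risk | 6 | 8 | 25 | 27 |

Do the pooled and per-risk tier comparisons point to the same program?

Medium-risk: the job-training program 44/69 = 63.8%, the mentoring program 49/66 = 74.2% → the mentoring program
High-risk: the job-training program 92/469 = 19.6%, the mentoring program 112/385 = 29.1% → the mentoring program
Low-risk: the job-training program 6/8 = 75.0%, the mentoring program 25/27 = 92.6% → the mentoring program
Overall: the job-training program 142/546 = 26.0%, the mentoring program 186/478 = 38.9% → the mentoring program
The mentoring program wins overall and in every risk group — no reversal.

Yes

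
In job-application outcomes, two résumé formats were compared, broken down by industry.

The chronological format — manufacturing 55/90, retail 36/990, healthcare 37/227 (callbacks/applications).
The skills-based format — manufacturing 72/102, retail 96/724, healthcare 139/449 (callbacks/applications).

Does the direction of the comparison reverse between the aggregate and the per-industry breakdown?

Manufacturing: the chronological format 55/90 = 61.1%, the skills-based format 72/102 = 70.6% → the skills-based format
Retail: the chronological format 36/990 = 3.6%, the skills-based format 96/724 = 13.3% → the skills-based format
Healthcare: the chronological format 37/227 = 16.3%, the skills-based format 139/449 = 31.0% → the skills-based format
Overall: the chronological format 128/1307 = 9.8%, the skills-based format 307/1275 = 24.1% → the skills-based format
The skills-based format wins overall and in every industry group — no reversal.

No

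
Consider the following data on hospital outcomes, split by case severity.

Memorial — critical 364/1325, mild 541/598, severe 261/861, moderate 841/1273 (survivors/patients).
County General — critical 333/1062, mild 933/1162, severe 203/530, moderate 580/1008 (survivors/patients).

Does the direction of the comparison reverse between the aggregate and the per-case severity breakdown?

No

Critical: Memorial 364/1325 = 27.5%, County General 333/1062 = 31.4% → County General
Mild: Memorial 541/598 = 90.5%, County General 933/1162 = 80.3% → Memorial
Severe: Memorial 261/861 = 30.3%, County General 203/530 = 38.3% → County General
Moderate: Memorial 841/1273 = 66.1%, County General 580/1008 = 57.5% → Memorial
Overall: Memorial 2007/4057 = 49.5%, County General 2049/3762 = 54.5% → County General
Neither sweeps: Memorial wins 2 of 4 groups, County General wins 2. County General wins overall but not every group — no Simpson reversal.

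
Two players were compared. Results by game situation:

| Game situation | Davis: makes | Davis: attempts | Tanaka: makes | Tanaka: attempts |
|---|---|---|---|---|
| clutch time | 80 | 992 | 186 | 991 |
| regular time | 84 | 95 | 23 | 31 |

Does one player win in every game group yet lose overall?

No

Clutch time: Davis 80/992 = 8.1%, Tanaka 186/991 = 18.8% → Tanaka
Regular time: Davis 84/95 = 88.4%, Tanaka 23/31 = 74.2% → Davis
Overall: Davis 164/1087 = 15.1%, Tanaka 209/1022 = 20.5% → Tanaka
Neither sweeps: Davis wins 1 of 2 groups, Tanaka wins 1. Tanaka wins overall but not every group — no Simpson reversal.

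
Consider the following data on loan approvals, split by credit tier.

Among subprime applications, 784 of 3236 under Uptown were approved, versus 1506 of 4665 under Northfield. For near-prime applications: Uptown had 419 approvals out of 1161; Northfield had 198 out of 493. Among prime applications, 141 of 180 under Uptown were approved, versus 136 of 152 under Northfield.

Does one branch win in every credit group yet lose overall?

No

Subprime: Uptown 784/3236 = 24.2%, Northfield 1506/4665 = 32.3% → Northfield
Near-prime: Uptown 419/1161 = 36.1%, Northfield 198/493 = 40.2% → Northfield
Prime: Uptown 141/180 = 78.3%, Northfield 136/152 = 89.5% → Northfield
Overall: Uptown 1344/4577 = 29.4%, Northfield 1840/5310 = 34.7% → Northfield
Northfield wins overall and in every credit group — no reversal.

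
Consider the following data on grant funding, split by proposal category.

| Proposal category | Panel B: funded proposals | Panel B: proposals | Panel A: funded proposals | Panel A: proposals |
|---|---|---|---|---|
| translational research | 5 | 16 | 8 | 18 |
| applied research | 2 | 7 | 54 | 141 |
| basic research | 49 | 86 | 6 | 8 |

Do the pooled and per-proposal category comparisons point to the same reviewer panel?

Translational research: Panel B 5/16 = 31.2%, Panel A 8/18 = 44.4% → Panel A
Applied research: Panel B 2/7 = 28.6%, Panel A 54/141 = 38.3% → Panel A
Basic research: Panel B 49/86 = 57.0%, Panel A 6/8 = 75.0% → Panel A
Overall: Panel B 56/109 = 51.4%, Panel A 68/167 = 40.7% → Panel B
Panel A wins each proposal group but Panel B wins overall — the comparison reverses. Panel A's proposals skew toward applied research, which has a lower base rate.

No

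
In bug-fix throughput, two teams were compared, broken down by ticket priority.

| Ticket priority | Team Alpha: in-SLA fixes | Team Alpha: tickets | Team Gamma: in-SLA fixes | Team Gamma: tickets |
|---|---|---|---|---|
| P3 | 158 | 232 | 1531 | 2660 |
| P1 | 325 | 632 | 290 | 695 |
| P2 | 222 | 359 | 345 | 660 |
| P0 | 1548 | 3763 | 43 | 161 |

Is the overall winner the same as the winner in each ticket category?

No

P3: Team Alpha 158/232 = 68.1%, Team Gamma 1531/2660 = 57.6% → Team Alpha
P1: Team Alpha 325/632 = 51.4%, Team Gamma 290/695 = 41.7% → Team Alpha
P2: Team Alpha 222/359 = 61.8%, Team Gamma 345/660 = 52.3% → Team Alpha
P0: Team Alpha 1548/3763 = 41.1%, Team Gamma 43/161 = 26.7% → Team Alpha
Overall: Team Alpha 2253/4986 = 45.2%, Team Gamma 2209/4176 = 52.9% → Team Gamma
Team Alpha wins each ticket group but Team Gamma wins overall — the comparison reverses. Team Alpha's tickets skew toward P0, which has a lower base rate.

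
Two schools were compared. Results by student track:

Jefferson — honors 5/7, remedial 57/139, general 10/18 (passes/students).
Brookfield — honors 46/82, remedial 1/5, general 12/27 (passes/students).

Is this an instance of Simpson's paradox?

Yes

Honors: Jefferson 5/7 = 71.4%, Brookfield 46/82 = 56.1% → Jefferson
Remedial: Jefferson 57/139 = 41.0%, Brookfield 1/5 = 20.0% → Jefferson
General: Jefferson 10/18 = 55.6%, Brookfield 12/27 = 44.4% → Jefferson
Overall: Jefferson 72/164 = 43.9%, Brookfield 59/114 = 51.8% → Brookfield
Jefferson wins each student group but Brookfield wins overall — the comparison reverses. Jefferson's students skew toward remedial, which has a lower base rate.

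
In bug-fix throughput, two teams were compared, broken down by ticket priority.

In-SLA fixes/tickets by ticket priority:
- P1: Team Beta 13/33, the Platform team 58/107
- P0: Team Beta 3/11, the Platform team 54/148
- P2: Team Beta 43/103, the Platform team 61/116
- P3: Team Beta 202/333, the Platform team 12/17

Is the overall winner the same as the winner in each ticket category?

P1: Team Beta 13/33 = 39.4%, the Platform team 58/107 = 54.2% → the Platform team
P0: Team Beta 3/11 = 27.3%, the Platform team 54/148 = 36.5% → the Platform team
P2: Team Beta 43/103 = 41.7%, the Platform team 61/116 = 52.6% → the Platform team
P3: Team Beta 202/333 = 60.7%, the Platform team 12/17 = 70.6% → the Platform team
Overall: Team Beta 261/480 = 54.4%, the Platform team 185/388 = 47.7% → Team Beta
The Platform team wins each ticket group but Team Beta wins overall — the comparison reverses. The Platform team's tickets skew toward P0, which has a lower base rate.

No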